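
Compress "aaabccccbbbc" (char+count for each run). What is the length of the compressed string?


Input: aaabccccbbbc
Runs:
  'a' x 3 => "a3"
  'b' x 1 => "b1"
  'c' x 4 => "c4"
  'b' x 3 => "b3"
  'c' x 1 => "c1"
Compressed: "a3b1c4b3c1"
Compressed length: 10

10


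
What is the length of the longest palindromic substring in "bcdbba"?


Input: "bcdbba"
Checking substrings for palindromes:
  [3:5] "bb" (len 2) => palindrome
Longest palindromic substring: "bb" with length 2

2


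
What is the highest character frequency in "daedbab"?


Input: daedbab
Character counts:
  'a': 2
  'b': 2
  'd': 2
  'e': 1
Maximum frequency: 2

2


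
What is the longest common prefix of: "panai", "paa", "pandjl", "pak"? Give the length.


Words: panai, paa, pandjl, pak
  Position 0: all 'p' => match
  Position 1: all 'a' => match
  Position 2: ('n', 'a', 'n', 'k') => mismatch, stop
LCP = "pa" (length 2)

2


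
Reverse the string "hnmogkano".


Input: hnmogkano
Reading characters right to left:
  Position 8: 'o'
  Position 7: 'n'
  Position 6: 'a'
  Position 5: 'k'
  Position 4: 'g'
  Position 3: 'o'
  Position 2: 'm'
  Position 1: 'n'
  Position 0: 'h'
Reversed: onakgomnh

onakgomnh


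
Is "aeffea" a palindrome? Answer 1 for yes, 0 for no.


Input: aeffea
Reversed: aeffea
  Compare pos 0 ('a') with pos 5 ('a'): match
  Compare pos 1 ('e') with pos 4 ('e'): match
  Compare pos 2 ('f') with pos 3 ('f'): match
Result: palindrome

1


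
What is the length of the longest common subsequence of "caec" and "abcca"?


LCS of "caec" and "abcca"
DP table:
           a    b    c    c    a
      0    0    0    0    0    0
  c   0    0    0    1    1    1
  a   0    1    1    1    1    2
  e   0    1    1    1    1    2
  c   0    1    1    2    2    2
LCS length = dp[4][5] = 2

2


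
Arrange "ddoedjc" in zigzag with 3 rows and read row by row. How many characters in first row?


Zigzag "ddoedjc" into 3 rows:
Placing characters:
  'd' => row 0
  'd' => row 1
  'o' => row 2
  'e' => row 1
  'd' => row 0
  'j' => row 1
  'c' => row 2
Rows:
  Row 0: "dd"
  Row 1: "dej"
  Row 2: "oc"
First row length: 2

2


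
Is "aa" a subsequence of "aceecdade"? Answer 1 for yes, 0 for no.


Check if "aa" is a subsequence of "aceecdade"
Greedy scan:
  Position 0 ('a'): matches sub[0] = 'a'
  Position 1 ('c'): no match needed
  Position 2 ('e'): no match needed
  Position 3 ('e'): no match needed
  Position 4 ('c'): no match needed
  Position 5 ('d'): no match needed
  Position 6 ('a'): matches sub[1] = 'a'
  Position 7 ('d'): no match needed
  Position 8 ('e'): no match needed
All 2 characters matched => is a subsequence

1


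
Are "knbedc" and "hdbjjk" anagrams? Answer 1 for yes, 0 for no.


Strings: "knbedc", "hdbjjk"
Sorted first:  bcdekn
Sorted second: bdhjjk
Differ at position 1: 'c' vs 'd' => not anagrams

0


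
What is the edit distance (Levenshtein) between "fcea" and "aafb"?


Computing edit distance: "fcea" -> "aafb"
DP table:
           a    a    f    b
      0    1    2    3    4
  f   1    1    2    2    3
  c   2    2    2    3    3
  e   3    3    3    3    4
  a   4    3    3    4    4
Edit distance = dp[4][4] = 4

4


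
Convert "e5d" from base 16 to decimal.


Input: "e5d" in base 16
Positional expansion:
  Digit 'e' (value 14) x 16^2 = 3584
  Digit '5' (value 5) x 16^1 = 80
  Digit 'd' (value 13) x 16^0 = 13
Sum = 3677

3677


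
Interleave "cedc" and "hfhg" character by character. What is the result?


Interleaving "cedc" and "hfhg":
  Position 0: 'c' from first, 'h' from second => "ch"
  Position 1: 'e' from first, 'f' from second => "ef"
  Position 2: 'd' from first, 'h' from second => "dh"
  Position 3: 'c' from first, 'g' from second => "cg"
Result: chefdhcg

chefdhcg


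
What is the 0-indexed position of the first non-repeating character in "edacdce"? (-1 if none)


Input: edacdce
Character frequencies:
  'a': 1
  'c': 2
  'd': 2
  'e': 2
Scanning left to right for freq == 1:
  Position 0 ('e'): freq=2, skip
  Position 1 ('d'): freq=2, skip
  Position 2 ('a'): unique! => answer = 2

2


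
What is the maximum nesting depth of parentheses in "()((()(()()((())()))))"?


Input: "()((()(()()((())()))))"
Tracking depth:
  Position 0 '(': depth becomes 1
  Position 1 ')': depth becomes 0
  Position 2 '(': depth becomes 1
  Position 3 '(': depth becomes 2
  Position 4 '(': depth becomes 3
  Position 5 ')': depth becomes 2
  Position 6 '(': depth becomes 3
  Position 7 '(': depth becomes 4
  Position 8 ')': depth becomes 3
  Position 9 '(': depth becomes 4
  Position 10 ')': depth becomes 3
  Position 11 '(': depth becomes 4
  Position 12 '(': depth becomes 5
  Position 13 '(': depth becomes 6
  Position 14 ')': depth becomes 5
  Position 15 ')': depth becomes 4
  Position 16 '(': depth becomes 5
  Position 17 ')': depth becomes 4
  Position 18 ')': depth becomes 3
  Position 19 ')': depth becomes 2
  Position 20 ')': depth becomes 1
  Position 21 ')': depth becomes 0
Maximum depth reached: 6

6


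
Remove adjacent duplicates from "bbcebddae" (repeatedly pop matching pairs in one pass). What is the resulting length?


Input: bbcebddae
Stack-based adjacent duplicate removal:
  Read 'b': push. Stack: b
  Read 'b': matches stack top 'b' => pop. Stack: (empty)
  Read 'c': push. Stack: c
  Read 'e': push. Stack: ce
  Read 'b': push. Stack: ceb
  Read 'd': push. Stack: cebd
  Read 'd': matches stack top 'd' => pop. Stack: ceb
  Read 'a': push. Stack: ceba
  Read 'e': push. Stack: cebae
Final stack: "cebae" (length 5)

5


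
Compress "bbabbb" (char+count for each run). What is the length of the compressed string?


Input: bbabbb
Runs:
  'b' x 2 => "b2"
  'a' x 1 => "a1"
  'b' x 3 => "b3"
Compressed: "b2a1b3"
Compressed length: 6

6


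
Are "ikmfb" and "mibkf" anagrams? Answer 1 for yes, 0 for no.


Strings: "ikmfb", "mibkf"
Sorted first:  bfikm
Sorted second: bfikm
Sorted forms match => anagrams

1


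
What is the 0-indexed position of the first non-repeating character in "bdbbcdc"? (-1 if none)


Input: bdbbcdc
Character frequencies:
  'b': 3
  'c': 2
  'd': 2
Scanning left to right for freq == 1:
  Position 0 ('b'): freq=3, skip
  Position 1 ('d'): freq=2, skip
  Position 2 ('b'): freq=3, skip
  Position 3 ('b'): freq=3, skip
  Position 4 ('c'): freq=2, skip
  Position 5 ('d'): freq=2, skip
  Position 6 ('c'): freq=2, skip
  No unique character found => answer = -1

-1


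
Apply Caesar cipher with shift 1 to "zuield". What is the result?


Caesar cipher: shift "zuield" by 1
  'z' (pos 25) + 1 = pos 0 = 'a'
  'u' (pos 20) + 1 = pos 21 = 'v'
  'i' (pos 8) + 1 = pos 9 = 'j'
  'e' (pos 4) + 1 = pos 5 = 'f'
  'l' (pos 11) + 1 = pos 12 = 'm'
  'd' (pos 3) + 1 = pos 4 = 'e'
Result: avjfme

avjfme


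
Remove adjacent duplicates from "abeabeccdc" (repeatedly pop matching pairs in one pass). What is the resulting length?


Input: abeabeccdc
Stack-based adjacent duplicate removal:
  Read 'a': push. Stack: a
  Read 'b': push. Stack: ab
  Read 'e': push. Stack: abe
  Read 'a': push. Stack: abea
  Read 'b': push. Stack: abeab
  Read 'e': push. Stack: abeabe
  Read 'c': push. Stack: abeabec
  Read 'c': matches stack top 'c' => pop. Stack: abeabe
  Read 'd': push. Stack: abeabed
  Read 'c': push. Stack: abeabedc
Final stack: "abeabedc" (length 8)

8


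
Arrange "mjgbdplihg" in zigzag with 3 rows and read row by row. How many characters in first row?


Zigzag "mjgbdplihg" into 3 rows:
Placing characters:
  'm' => row 0
  'j' => row 1
  'g' => row 2
  'b' => row 1
  'd' => row 0
  'p' => row 1
  'l' => row 2
  'i' => row 1
  'h' => row 0
  'g' => row 1
Rows:
  Row 0: "mdh"
  Row 1: "jbpig"
  Row 2: "gl"
First row length: 3

3


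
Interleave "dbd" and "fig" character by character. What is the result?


Interleaving "dbd" and "fig":
  Position 0: 'd' from first, 'f' from second => "df"
  Position 1: 'b' from first, 'i' from second => "bi"
  Position 2: 'd' from first, 'g' from second => "dg"
Result: dfbidg

dfbidg


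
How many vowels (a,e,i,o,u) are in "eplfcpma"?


Input: eplfcpma
Checking each character:
  'e' at position 0: vowel (running total: 1)
  'p' at position 1: consonant
  'l' at position 2: consonant
  'f' at position 3: consonant
  'c' at position 4: consonant
  'p' at position 5: consonant
  'm' at position 6: consonant
  'a' at position 7: vowel (running total: 2)
Total vowels: 2

2


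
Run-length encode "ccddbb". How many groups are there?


Input: ccddbb
Scanning for consecutive runs:
  Group 1: 'c' x 2 (positions 0-1)
  Group 2: 'd' x 2 (positions 2-3)
  Group 3: 'b' x 2 (positions 4-5)
Total groups: 3

3


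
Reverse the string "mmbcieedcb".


Input: mmbcieedcb
Reading characters right to left:
  Position 9: 'b'
  Position 8: 'c'
  Position 7: 'd'
  Position 6: 'e'
  Position 5: 'e'
  Position 4: 'i'
  Position 3: 'c'
  Position 2: 'b'
  Position 1: 'm'
  Position 0: 'm'
Reversed: bcdeeicbmm

bcdeeicbmm


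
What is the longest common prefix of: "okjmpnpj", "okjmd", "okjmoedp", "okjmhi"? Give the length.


Words: okjmpnpj, okjmd, okjmoedp, okjmhi
  Position 0: all 'o' => match
  Position 1: all 'k' => match
  Position 2: all 'j' => match
  Position 3: all 'm' => match
  Position 4: ('p', 'd', 'o', 'h') => mismatch, stop
LCP = "okjm" (length 4)

4


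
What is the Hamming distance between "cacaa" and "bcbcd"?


Comparing "cacaa" and "bcbcd" position by position:
  Position 0: 'c' vs 'b' => differ
  Position 1: 'a' vs 'c' => differ
  Position 2: 'c' vs 'b' => differ
  Position 3: 'a' vs 'c' => differ
  Position 4: 'a' vs 'd' => differ
Total differences (Hamming distance): 5

5


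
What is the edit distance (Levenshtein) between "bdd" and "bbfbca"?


Computing edit distance: "bdd" -> "bbfbca"
DP table:
           b    b    f    b    c    a
      0    1    2    3    4    5    6
  b   1    0    1    2    3    4    5
  d   2    1    1    2    3    4    5
  d   3    2    2    2    3    4    5
Edit distance = dp[3][6] = 5

5


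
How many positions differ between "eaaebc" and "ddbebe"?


Comparing "eaaebc" and "ddbebe" position by position:
  Position 0: 'e' vs 'd' => DIFFER
  Position 1: 'a' vs 'd' => DIFFER
  Position 2: 'a' vs 'b' => DIFFER
  Position 3: 'e' vs 'e' => same
  Position 4: 'b' vs 'b' => same
  Position 5: 'c' vs 'e' => DIFFER
Positions that differ: 4

4


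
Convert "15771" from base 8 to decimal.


Input: "15771" in base 8
Positional expansion:
  Digit '1' (value 1) x 8^4 = 4096
  Digit '5' (value 5) x 8^3 = 2560
  Digit '7' (value 7) x 8^2 = 448
  Digit '7' (value 7) x 8^1 = 56
  Digit '1' (value 1) x 8^0 = 1
Sum = 7161

7161


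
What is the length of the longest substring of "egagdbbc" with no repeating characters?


Input: "egagdbbc"
Sliding window (track last position of each char):
  Position 0 ('e'): window [0,0] length 1 -- new best
  Position 1 ('g'): window [0,1] length 2 -- new best
  Position 2 ('a'): window [0,2] length 3 -- new best
  Position 3 ('g'): repeat (last at 1), move window start to 2
  Position 3 ('g'): window [2,3] length 2
  Position 4 ('d'): window [2,4] length 3
  Position 5 ('b'): window [2,5] length 4 -- new best
  Position 6 ('b'): repeat (last at 5), move window start to 6
  Position 6 ('b'): window [6,6] length 1
  Position 7 ('c'): window [6,7] length 2
Longest substring with no repeats: "agdb" with length 4

4


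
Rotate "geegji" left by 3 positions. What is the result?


Input: "geegji", rotate left by 3
First 3 characters: "gee"
Remaining characters: "gji"
Concatenate remaining + first: "gji" + "gee" = "gjigee"

gjigee


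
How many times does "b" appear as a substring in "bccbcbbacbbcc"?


Searching for "b" in "bccbcbbacbbcc"
Scanning each position:
  Position 0: "b" => MATCH
  Position 1: "c" => no
  Position 2: "c" => no
  Position 3: "b" => MATCH
  Position 4: "c" => no
  Position 5: "b" => MATCH
  Position 6: "b" => MATCH
  Position 7: "a" => no
  Position 8: "c" => no
  Position 9: "b" => MATCH
  Position 10: "b" => MATCH
  Position 11: "c" => no
  Position 12: "c" => no
Total occurrences: 6

6


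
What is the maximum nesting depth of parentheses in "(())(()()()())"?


Input: "(())(()()()())"
Tracking depth:
  Position 0 '(': depth becomes 1
  Position 1 '(': depth becomes 2
  Position 2 ')': depth becomes 1
  Position 3 ')': depth becomes 0
  Position 4 '(': depth becomes 1
  Position 5 '(': depth becomes 2
  Position 6 ')': depth becomes 1
  Position 7 '(': depth becomes 2
  Position 8 ')': depth becomes 1
  Position 9 '(': depth becomes 2
  Position 10 ')': depth becomes 1
  Position 11 '(': depth becomes 2
  Position 12 ')': depth becomes 1
  Position 13 ')': depth becomes 0
Maximum depth reached: 2

2


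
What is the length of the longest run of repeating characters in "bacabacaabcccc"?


Input: "bacabacaabcccc"
Scanning for longest run:
  Position 1 ('a'): new char, reset run to 1
  Position 2 ('c'): new char, reset run to 1
  Position 3 ('a'): new char, reset run to 1
  Position 4 ('b'): new char, reset run to 1
  Position 5 ('a'): new char, reset run to 1
  Position 6 ('c'): new char, reset run to 1
  Position 7 ('a'): new char, reset run to 1
  Position 8 ('a'): continues run of 'a', length=2
  Position 9 ('b'): new char, reset run to 1
  Position 10 ('c'): new char, reset run to 1
  Position 11 ('c'): continues run of 'c', length=2
  Position 12 ('c'): continues run of 'c', length=3
  Position 13 ('c'): continues run of 'c', length=4
Longest run: 'c' with length 4

4


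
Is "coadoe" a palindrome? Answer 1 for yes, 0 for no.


Input: coadoe
Reversed: eodaoc
  Compare pos 0 ('c') with pos 5 ('e'): MISMATCH
  Compare pos 1 ('o') with pos 4 ('o'): match
  Compare pos 2 ('a') with pos 3 ('d'): MISMATCH
Result: not a palindrome

0


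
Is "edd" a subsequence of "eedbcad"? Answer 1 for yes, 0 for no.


Check if "edd" is a subsequence of "eedbcad"
Greedy scan:
  Position 0 ('e'): matches sub[0] = 'e'
  Position 1 ('e'): no match needed
  Position 2 ('d'): matches sub[1] = 'd'
  Position 3 ('b'): no match needed
  Position 4 ('c'): no match needed
  Position 5 ('a'): no match needed
  Position 6 ('d'): matches sub[2] = 'd'
All 3 characters matched => is a subsequence

1


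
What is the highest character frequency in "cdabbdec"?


Input: cdabbdec
Character counts:
  'a': 1
  'b': 2
  'c': 2
  'd': 2
  'e': 1
Maximum frequency: 2

2


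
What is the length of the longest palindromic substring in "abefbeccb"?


Input: "abefbeccb"
Checking substrings for palindromes:
  [6:8] "cc" (len 2) => palindrome
Longest palindromic substring: "cc" with length 2

2


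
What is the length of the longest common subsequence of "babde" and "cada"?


LCS of "babde" and "cada"
DP table:
           c    a    d    a
      0    0    0    0    0
  b   0    0    0    0    0
  a   0    0    1    1    1
  b   0    0    1    1    1
  d   0    0    1    2    2
  e   0    0    1    2    2
LCS length = dp[5][4] = 2

2


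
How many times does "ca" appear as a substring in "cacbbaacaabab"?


Searching for "ca" in "cacbbaacaabab"
Scanning each position:
  Position 0: "ca" => MATCH
  Position 1: "ac" => no
  Position 2: "cb" => no
  Position 3: "bb" => no
  Position 4: "ba" => no
  Position 5: "aa" => no
  Position 6: "ac" => no
  Position 7: "ca" => MATCH
  Position 8: "aa" => no
  Position 9: "ab" => no
  Position 10: "ba" => no
  Position 11: "ab" => no
Total occurrences: 2

2


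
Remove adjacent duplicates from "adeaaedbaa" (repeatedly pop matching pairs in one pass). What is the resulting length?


Input: adeaaedbaa
Stack-based adjacent duplicate removal:
  Read 'a': push. Stack: a
  Read 'd': push. Stack: ad
  Read 'e': push. Stack: ade
  Read 'a': push. Stack: adea
  Read 'a': matches stack top 'a' => pop. Stack: ade
  Read 'e': matches stack top 'e' => pop. Stack: ad
  Read 'd': matches stack top 'd' => pop. Stack: a
  Read 'b': push. Stack: ab
  Read 'a': push. Stack: aba
  Read 'a': matches stack top 'a' => pop. Stack: ab
Final stack: "ab" (length 2)

2


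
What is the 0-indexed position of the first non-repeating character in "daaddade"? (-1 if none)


Input: daaddade
Character frequencies:
  'a': 3
  'd': 4
  'e': 1
Scanning left to right for freq == 1:
  Position 0 ('d'): freq=4, skip
  Position 1 ('a'): freq=3, skip
  Position 2 ('a'): freq=3, skip
  Position 3 ('d'): freq=4, skip
  Position 4 ('d'): freq=4, skip
  Position 5 ('a'): freq=3, skip
  Position 6 ('d'): freq=4, skip
  Position 7 ('e'): unique! => answer = 7

7


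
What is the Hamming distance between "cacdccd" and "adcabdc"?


Comparing "cacdccd" and "adcabdc" position by position:
  Position 0: 'c' vs 'a' => differ
  Position 1: 'a' vs 'd' => differ
  Position 2: 'c' vs 'c' => same
  Position 3: 'd' vs 'a' => differ
  Position 4: 'c' vs 'b' => differ
  Position 5: 'c' vs 'd' => differ
  Position 6: 'd' vs 'c' => differ
Total differences (Hamming distance): 6

6


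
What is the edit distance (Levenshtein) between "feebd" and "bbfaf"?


Computing edit distance: "feebd" -> "bbfaf"
DP table:
           b    b    f    a    f
      0    1    2    3    4    5
  f   1    1    2    2    3    4
  e   2    2    2    3    3    4
  e   3    3    3    3    4    4
  b   4    3    3    4    4    5
  d   5    4    4    4    5    5
Edit distance = dp[5][5] = 5

5


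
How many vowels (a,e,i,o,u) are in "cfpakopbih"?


Input: cfpakopbih
Checking each character:
  'c' at position 0: consonant
  'f' at position 1: consonant
  'p' at position 2: consonant
  'a' at position 3: vowel (running total: 1)
  'k' at position 4: consonant
  'o' at position 5: vowel (running total: 2)
  'p' at position 6: consonant
  'b' at position 7: consonant
  'i' at position 8: vowel (running total: 3)
  'h' at position 9: consonant
Total vowels: 3

3


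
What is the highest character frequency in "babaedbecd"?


Input: babaedbecd
Character counts:
  'a': 2
  'b': 3
  'c': 1
  'd': 2
  'e': 2
Maximum frequency: 3

3


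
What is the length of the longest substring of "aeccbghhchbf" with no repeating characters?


Input: "aeccbghhchbf"
Sliding window (track last position of each char):
  Position 0 ('a'): window [0,0] length 1 -- new best
  Position 1 ('e'): window [0,1] length 2 -- new best
  Position 2 ('c'): window [0,2] length 3 -- new best
  Position 3 ('c'): repeat (last at 2), move window start to 3
  Position 3 ('c'): window [3,3] length 1
  Position 4 ('b'): window [3,4] length 2
  Position 5 ('g'): window [3,5] length 3
  Position 6 ('h'): window [3,6] length 4 -- new best
  Position 7 ('h'): repeat (last at 6), move window start to 7
  Position 7 ('h'): window [7,7] length 1
  Position 8 ('c'): window [7,8] length 2
  Position 9 ('h'): repeat (last at 7), move window start to 8
  Position 9 ('h'): window [8,9] length 2
  Position 10 ('b'): window [8,10] length 3
  Position 11 ('f'): window [8,11] length 4
Longest substring with no repeats: "cbgh" with length 4

4


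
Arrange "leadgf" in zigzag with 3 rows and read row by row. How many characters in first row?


Zigzag "leadgf" into 3 rows:
Placing characters:
  'l' => row 0
  'e' => row 1
  'a' => row 2
  'd' => row 1
  'g' => row 0
  'f' => row 1
Rows:
  Row 0: "lg"
  Row 1: "edf"
  Row 2: "a"
First row length: 2

2


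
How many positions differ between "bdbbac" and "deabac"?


Comparing "bdbbac" and "deabac" position by position:
  Position 0: 'b' vs 'd' => DIFFER
  Position 1: 'd' vs 'e' => DIFFER
  Position 2: 'b' vs 'a' => DIFFER
  Position 3: 'b' vs 'b' => same
  Position 4: 'a' vs 'a' => same
  Position 5: 'c' vs 'c' => same
Positions that differ: 3

3


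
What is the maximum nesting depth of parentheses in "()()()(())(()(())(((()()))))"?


Input: "()()()(())(()(())(((()()))))"
Tracking depth:
  Position 0 '(': depth becomes 1
  Position 1 ')': depth becomes 0
  Position 2 '(': depth becomes 1
  Position 3 ')': depth becomes 0
  Position 4 '(': depth becomes 1
  Position 5 ')': depth becomes 0
  Position 6 '(': depth becomes 1
  Position 7 '(': depth becomes 2
  Position 8 ')': depth becomes 1
  Position 9 ')': depth becomes 0
  Position 10 '(': depth becomes 1
  Position 11 '(': depth becomes 2
  Position 12 ')': depth becomes 1
  Position 13 '(': depth becomes 2
  Position 14 '(': depth becomes 3
  Position 15 ')': depth becomes 2
  Position 16 ')': depth becomes 1
  Position 17 '(': depth becomes 2
  Position 18 '(': depth becomes 3
  Position 19 '(': depth becomes 4
  Position 20 '(': depth becomes 5
  Position 21 ')': depth becomes 4
  Position 22 '(': depth becomes 5
  Position 23 ')': depth becomes 4
  Position 24 ')': depth becomes 3
  Position 25 ')': depth becomes 2
  Position 26 ')': depth becomes 1
  Position 27 ')': depth becomes 0
Maximum depth reached: 5

5


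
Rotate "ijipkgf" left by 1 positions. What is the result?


Input: "ijipkgf", rotate left by 1
First 1 characters: "i"
Remaining characters: "jipkgf"
Concatenate remaining + first: "jipkgf" + "i" = "jipkgfi"

jipkgfi


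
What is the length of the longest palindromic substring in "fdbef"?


Input: "fdbef"
Checking substrings for palindromes:
  No multi-char palindromic substrings found
Longest palindromic substring: "f" with length 1

1


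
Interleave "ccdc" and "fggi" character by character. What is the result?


Interleaving "ccdc" and "fggi":
  Position 0: 'c' from first, 'f' from second => "cf"
  Position 1: 'c' from first, 'g' from second => "cg"
  Position 2: 'd' from first, 'g' from second => "dg"
  Position 3: 'c' from first, 'i' from second => "ci"
Result: cfcgdgci

cfcgdgci


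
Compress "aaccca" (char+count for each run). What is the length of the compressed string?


Input: aaccca
Runs:
  'a' x 2 => "a2"
  'c' x 3 => "c3"
  'a' x 1 => "a1"
Compressed: "a2c3a1"
Compressed length: 6

6


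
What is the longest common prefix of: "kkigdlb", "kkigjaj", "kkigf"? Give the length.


Words: kkigdlb, kkigjaj, kkigf
  Position 0: all 'k' => match
  Position 1: all 'k' => match
  Position 2: all 'i' => match
  Position 3: all 'g' => match
  Position 4: ('d', 'j', 'f') => mismatch, stop
LCP = "kkig" (length 4)

4


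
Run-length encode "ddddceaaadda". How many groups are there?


Input: ddddceaaadda
Scanning for consecutive runs:
  Group 1: 'd' x 4 (positions 0-3)
  Group 2: 'c' x 1 (positions 4-4)
  Group 3: 'e' x 1 (positions 5-5)
  Group 4: 'a' x 3 (positions 6-8)
  Group 5: 'd' x 2 (positions 9-10)
  Group 6: 'a' x 1 (positions 11-11)
Total groups: 6

6


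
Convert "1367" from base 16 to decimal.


Input: "1367" in base 16
Positional expansion:
  Digit '1' (value 1) x 16^3 = 4096
  Digit '3' (value 3) x 16^2 = 768
  Digit '6' (value 6) x 16^1 = 96
  Digit '7' (value 7) x 16^0 = 7
Sum = 4967

4967


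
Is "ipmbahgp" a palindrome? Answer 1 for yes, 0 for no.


Input: ipmbahgp
Reversed: pghabmpi
  Compare pos 0 ('i') with pos 7 ('p'): MISMATCH
  Compare pos 1 ('p') with pos 6 ('g'): MISMATCH
  Compare pos 2 ('m') with pos 5 ('h'): MISMATCH
  Compare pos 3 ('b') with pos 4 ('a'): MISMATCH
Result: not a palindrome

0


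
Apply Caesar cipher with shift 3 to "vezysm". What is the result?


Caesar cipher: shift "vezysm" by 3
  'v' (pos 21) + 3 = pos 24 = 'y'
  'e' (pos 4) + 3 = pos 7 = 'h'
  'z' (pos 25) + 3 = pos 2 = 'c'
  'y' (pos 24) + 3 = pos 1 = 'b'
  's' (pos 18) + 3 = pos 21 = 'v'
  'm' (pos 12) + 3 = pos 15 = 'p'
Result: yhcbvp

yhcbvp


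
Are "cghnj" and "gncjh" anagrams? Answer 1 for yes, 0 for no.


Strings: "cghnj", "gncjh"
Sorted first:  cghjn
Sorted second: cghjn
Sorted forms match => anagrams

1


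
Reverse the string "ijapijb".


Input: ijapijb
Reading characters right to left:
  Position 6: 'b'
  Position 5: 'j'
  Position 4: 'i'
  Position 3: 'p'
  Position 2: 'a'
  Position 1: 'j'
  Position 0: 'i'
Reversed: bjipaji

bjipaji


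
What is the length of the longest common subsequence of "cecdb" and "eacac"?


LCS of "cecdb" and "eacac"
DP table:
           e    a    c    a    c
      0    0    0    0    0    0
  c   0    0    0    1    1    1
  e   0    1    1    1    1    1
  c   0    1    1    2    2    2
  d   0    1    1    2    2    2
  b   0    1    1    2    2    2
LCS length = dp[5][5] = 2

2


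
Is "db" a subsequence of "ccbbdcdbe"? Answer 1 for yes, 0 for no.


Check if "db" is a subsequence of "ccbbdcdbe"
Greedy scan:
  Position 0 ('c'): no match needed
  Position 1 ('c'): no match needed
  Position 2 ('b'): no match needed
  Position 3 ('b'): no match needed
  Position 4 ('d'): matches sub[0] = 'd'
  Position 5 ('c'): no match needed
  Position 6 ('d'): no match needed
  Position 7 ('b'): matches sub[1] = 'b'
  Position 8 ('e'): no match needed
All 2 characters matched => is a subsequence

1


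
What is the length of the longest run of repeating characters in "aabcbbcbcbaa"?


Input: "aabcbbcbcbaa"
Scanning for longest run:
  Position 1 ('a'): continues run of 'a', length=2
  Position 2 ('b'): new char, reset run to 1
  Position 3 ('c'): new char, reset run to 1
  Position 4 ('b'): new char, reset run to 1
  Position 5 ('b'): continues run of 'b', length=2
  Position 6 ('c'): new char, reset run to 1
  Position 7 ('b'): new char, reset run to 1
  Position 8 ('c'): new char, reset run to 1
  Position 9 ('b'): new char, reset run to 1
  Position 10 ('a'): new char, reset run to 1
  Position 11 ('a'): continues run of 'a', length=2
Longest run: 'a' with length 2

2


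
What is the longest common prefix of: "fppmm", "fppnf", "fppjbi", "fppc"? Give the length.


Words: fppmm, fppnf, fppjbi, fppc
  Position 0: all 'f' => match
  Position 1: all 'p' => match
  Position 2: all 'p' => match
  Position 3: ('m', 'n', 'j', 'c') => mismatch, stop
LCP = "fpp" (length 3)

3


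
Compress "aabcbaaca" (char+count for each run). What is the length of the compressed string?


Input: aabcbaaca
Runs:
  'a' x 2 => "a2"
  'b' x 1 => "b1"
  'c' x 1 => "c1"
  'b' x 1 => "b1"
  'a' x 2 => "a2"
  'c' x 1 => "c1"
  'a' x 1 => "a1"
Compressed: "a2b1c1b1a2c1a1"
Compressed length: 14

14


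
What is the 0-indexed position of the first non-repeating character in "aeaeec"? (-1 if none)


Input: aeaeec
Character frequencies:
  'a': 2
  'c': 1
  'e': 3
Scanning left to right for freq == 1:
  Position 0 ('a'): freq=2, skip
  Position 1 ('e'): freq=3, skip
  Position 2 ('a'): freq=2, skip
  Position 3 ('e'): freq=3, skip
  Position 4 ('e'): freq=3, skip
  Position 5 ('c'): unique! => answer = 5

5


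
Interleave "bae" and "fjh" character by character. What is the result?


Interleaving "bae" and "fjh":
  Position 0: 'b' from first, 'f' from second => "bf"
  Position 1: 'a' from first, 'j' from second => "aj"
  Position 2: 'e' from first, 'h' from second => "eh"
Result: bfajeh

bfajeh


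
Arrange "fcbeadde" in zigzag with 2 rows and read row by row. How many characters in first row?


Zigzag "fcbeadde" into 2 rows:
Placing characters:
  'f' => row 0
  'c' => row 1
  'b' => row 0
  'e' => row 1
  'a' => row 0
  'd' => row 1
  'd' => row 0
  'e' => row 1
Rows:
  Row 0: "fbad"
  Row 1: "cede"
First row length: 4

4


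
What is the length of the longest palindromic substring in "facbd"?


Input: "facbd"
Checking substrings for palindromes:
  No multi-char palindromic substrings found
Longest palindromic substring: "f" with length 1

1


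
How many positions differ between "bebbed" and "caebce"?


Comparing "bebbed" and "caebce" position by position:
  Position 0: 'b' vs 'c' => DIFFER
  Position 1: 'e' vs 'a' => DIFFER
  Position 2: 'b' vs 'e' => DIFFER
  Position 3: 'b' vs 'b' => same
  Position 4: 'e' vs 'c' => DIFFER
  Position 5: 'd' vs 'e' => DIFFER
Positions that differ: 5

5


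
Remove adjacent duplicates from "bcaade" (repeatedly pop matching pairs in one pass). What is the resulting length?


Input: bcaade
Stack-based adjacent duplicate removal:
  Read 'b': push. Stack: b
  Read 'c': push. Stack: bc
  Read 'a': push. Stack: bca
  Read 'a': matches stack top 'a' => pop. Stack: bc
  Read 'd': push. Stack: bcd
  Read 'e': push. Stack: bcde
Final stack: "bcde" (length 4)

4


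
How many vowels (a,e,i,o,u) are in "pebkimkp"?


Input: pebkimkp
Checking each character:
  'p' at position 0: consonant
  'e' at position 1: vowel (running total: 1)
  'b' at position 2: consonant
  'k' at position 3: consonant
  'i' at position 4: vowel (running total: 2)
  'm' at position 5: consonant
  'k' at position 6: consonant
  'p' at position 7: consonant
Total vowels: 2

2


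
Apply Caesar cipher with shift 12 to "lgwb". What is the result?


Caesar cipher: shift "lgwb" by 12
  'l' (pos 11) + 12 = pos 23 = 'x'
  'g' (pos 6) + 12 = pos 18 = 's'
  'w' (pos 22) + 12 = pos 8 = 'i'
  'b' (pos 1) + 12 = pos 13 = 'n'
Result: xsin

xsin


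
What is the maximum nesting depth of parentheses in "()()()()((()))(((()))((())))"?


Input: "()()()()((()))(((()))((())))"
Tracking depth:
  Position 0 '(': depth becomes 1
  Position 1 ')': depth becomes 0
  Position 2 '(': depth becomes 1
  Position 3 ')': depth becomes 0
  Position 4 '(': depth becomes 1
  Position 5 ')': depth becomes 0
  Position 6 '(': depth becomes 1
  Position 7 ')': depth becomes 0
  Position 8 '(': depth becomes 1
  Position 9 '(': depth becomes 2
  Position 10 '(': depth becomes 3
  Position 11 ')': depth becomes 2
  Position 12 ')': depth becomes 1
  Position 13 ')': depth becomes 0
  Position 14 '(': depth becomes 1
  Position 15 '(': depth becomes 2
  Position 16 '(': depth becomes 3
  Position 17 '(': depth becomes 4
  Position 18 ')': depth becomes 3
  Position 19 ')': depth becomes 2
  Position 20 ')': depth becomes 1
  Position 21 '(': depth becomes 2
  Position 22 '(': depth becomes 3
  Position 23 '(': depth becomes 4
  Position 24 ')': depth becomes 3
  Position 25 ')': depth becomes 2
  Position 26 ')': depth becomes 1
  Position 27 ')': depth becomes 0
Maximum depth reached: 4

4


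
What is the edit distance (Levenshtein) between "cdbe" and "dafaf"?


Computing edit distance: "cdbe" -> "dafaf"
DP table:
           d    a    f    a    f
      0    1    2    3    4    5
  c   1    1    2    3    4    5
  d   2    1    2    3    4    5
  b   3    2    2    3    4    5
  e   4    3    3    3    4    5
Edit distance = dp[4][5] = 5

5


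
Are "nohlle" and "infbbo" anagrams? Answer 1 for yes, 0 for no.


Strings: "nohlle", "infbbo"
Sorted first:  ehllno
Sorted second: bbfino
Differ at position 0: 'e' vs 'b' => not anagrams

0


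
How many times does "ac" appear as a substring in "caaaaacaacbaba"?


Searching for "ac" in "caaaaacaacbaba"
Scanning each position:
  Position 0: "ca" => no
  Position 1: "aa" => no
  Position 2: "aa" => no
  Position 3: "aa" => no
  Position 4: "aa" => no
  Position 5: "ac" => MATCH
  Position 6: "ca" => no
  Position 7: "aa" => no
  Position 8: "ac" => MATCH
  Position 9: "cb" => no
  Position 10: "ba" => no
  Position 11: "ab" => no
  Position 12: "ba" => no
Total occurrences: 2

2


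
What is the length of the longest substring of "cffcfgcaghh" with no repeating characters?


Input: "cffcfgcaghh"
Sliding window (track last position of each char):
  Position 0 ('c'): window [0,0] length 1 -- new best
  Position 1 ('f'): window [0,1] length 2 -- new best
  Position 2 ('f'): repeat (last at 1), move window start to 2
  Position 2 ('f'): window [2,2] length 1
  Position 3 ('c'): window [2,3] length 2
  Position 4 ('f'): repeat (last at 2), move window start to 3
  Position 4 ('f'): window [3,4] length 2
  Position 5 ('g'): window [3,5] length 3 -- new best
  Position 6 ('c'): repeat (last at 3), move window start to 4
  Position 6 ('c'): window [4,6] length 3
  Position 7 ('a'): window [4,7] length 4 -- new best
  Position 8 ('g'): repeat (last at 5), move window start to 6
  Position 8 ('g'): window [6,8] length 3
  Position 9 ('h'): window [6,9] length 4
  Position 10 ('h'): repeat (last at 9), move window start to 10
  Position 10 ('h'): window [10,10] length 1
Longest substring with no repeats: "fgca" with length 4

4


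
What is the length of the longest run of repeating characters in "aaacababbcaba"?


Input: "aaacababbcaba"
Scanning for longest run:
  Position 1 ('a'): continues run of 'a', length=2
  Position 2 ('a'): continues run of 'a', length=3
  Position 3 ('c'): new char, reset run to 1
  Position 4 ('a'): new char, reset run to 1
  Position 5 ('b'): new char, reset run to 1
  Position 6 ('a'): new char, reset run to 1
  Position 7 ('b'): new char, reset run to 1
  Position 8 ('b'): continues run of 'b', length=2
  Position 9 ('c'): new char, reset run to 1
  Position 10 ('a'): new char, reset run to 1
  Position 11 ('b'): new char, reset run to 1
  Position 12 ('a'): new char, reset run to 1
Longest run: 'a' with length 3

3


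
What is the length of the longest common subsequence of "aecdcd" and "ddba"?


LCS of "aecdcd" and "ddba"
DP table:
           d    d    b    a
      0    0    0    0    0
  a   0    0    0    0    1
  e   0    0    0    0    1
  c   0    0    0    0    1
  d   0    1    1    1    1
  c   0    1    1    1    1
  d   0    1    2    2    2
LCS length = dp[6][4] = 2

2


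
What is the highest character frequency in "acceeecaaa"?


Input: acceeecaaa
Character counts:
  'a': 4
  'c': 3
  'e': 3
Maximum frequency: 4

4


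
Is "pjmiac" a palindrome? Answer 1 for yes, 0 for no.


Input: pjmiac
Reversed: caimjp
  Compare pos 0 ('p') with pos 5 ('c'): MISMATCH
  Compare pos 1 ('j') with pos 4 ('a'): MISMATCH
  Compare pos 2 ('m') with pos 3 ('i'): MISMATCH
Result: not a palindrome

0


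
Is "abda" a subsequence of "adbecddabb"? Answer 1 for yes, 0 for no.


Check if "abda" is a subsequence of "adbecddabb"
Greedy scan:
  Position 0 ('a'): matches sub[0] = 'a'
  Position 1 ('d'): no match needed
  Position 2 ('b'): matches sub[1] = 'b'
  Position 3 ('e'): no match needed
  Position 4 ('c'): no match needed
  Position 5 ('d'): matches sub[2] = 'd'
  Position 6 ('d'): no match needed
  Position 7 ('a'): matches sub[3] = 'a'
  Position 8 ('b'): no match needed
  Position 9 ('b'): no match needed
All 4 characters matched => is a subsequence

1


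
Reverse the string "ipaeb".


Input: ipaeb
Reading characters right to left:
  Position 4: 'b'
  Position 3: 'e'
  Position 2: 'a'
  Position 1: 'p'
  Position 0: 'i'
Reversed: beapi

beapi


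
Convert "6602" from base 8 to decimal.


Input: "6602" in base 8
Positional expansion:
  Digit '6' (value 6) x 8^3 = 3072
  Digit '6' (value 6) x 8^2 = 384
  Digit '0' (value 0) x 8^1 = 0
  Digit '2' (value 2) x 8^0 = 2
Sum = 3458

3458


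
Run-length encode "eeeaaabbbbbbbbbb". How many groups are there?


Input: eeeaaabbbbbbbbbb
Scanning for consecutive runs:
  Group 1: 'e' x 3 (positions 0-2)
  Group 2: 'a' x 3 (positions 3-5)
  Group 3: 'b' x 10 (positions 6-15)
Total groups: 3

3


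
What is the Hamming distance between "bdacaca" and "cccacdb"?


Comparing "bdacaca" and "cccacdb" position by position:
  Position 0: 'b' vs 'c' => differ
  Position 1: 'd' vs 'c' => differ
  Position 2: 'a' vs 'c' => differ
  Position 3: 'c' vs 'a' => differ
  Position 4: 'a' vs 'c' => differ
  Position 5: 'c' vs 'd' => differ
  Position 6: 'a' vs 'b' => differ
Total differences (Hamming distance): 7

7


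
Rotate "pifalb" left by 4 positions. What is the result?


Input: "pifalb", rotate left by 4
First 4 characters: "pifa"
Remaining characters: "lb"
Concatenate remaining + first: "lb" + "pifa" = "lbpifa"

lbpifa


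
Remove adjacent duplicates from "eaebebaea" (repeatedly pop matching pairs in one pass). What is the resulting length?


Input: eaebebaea
Stack-based adjacent duplicate removal:
  Read 'e': push. Stack: e
  Read 'a': push. Stack: ea
  Read 'e': push. Stack: eae
  Read 'b': push. Stack: eaeb
  Read 'e': push. Stack: eaebe
  Read 'b': push. Stack: eaebeb
  Read 'a': push. Stack: eaebeba
  Read 'e': push. Stack: eaebebae
  Read 'a': push. Stack: eaebebaea
Final stack: "eaebebaea" (length 9)

9


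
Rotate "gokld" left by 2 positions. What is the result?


Input: "gokld", rotate left by 2
First 2 characters: "go"
Remaining characters: "kld"
Concatenate remaining + first: "kld" + "go" = "kldgo"

kldgo


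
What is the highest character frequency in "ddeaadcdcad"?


Input: ddeaadcdcad
Character counts:
  'a': 3
  'c': 2
  'd': 5
  'e': 1
Maximum frequency: 5

5


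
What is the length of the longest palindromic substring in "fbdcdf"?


Input: "fbdcdf"
Checking substrings for palindromes:
  [2:5] "dcd" (len 3) => palindrome
Longest palindromic substring: "dcd" with length 3

3


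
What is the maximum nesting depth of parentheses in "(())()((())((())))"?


Input: "(())()((())((())))"
Tracking depth:
  Position 0 '(': depth becomes 1
  Position 1 '(': depth becomes 2
  Position 2 ')': depth becomes 1
  Position 3 ')': depth becomes 0
  Position 4 '(': depth becomes 1
  Position 5 ')': depth becomes 0
  Position 6 '(': depth becomes 1
  Position 7 '(': depth becomes 2
  Position 8 '(': depth becomes 3
  Position 9 ')': depth becomes 2
  Position 10 ')': depth becomes 1
  Position 11 '(': depth becomes 2
  Position 12 '(': depth becomes 3
  Position 13 '(': depth becomes 4
  Position 14 ')': depth becomes 3
  Position 15 ')': depth becomes 2
  Position 16 ')': depth becomes 1
  Position 17 ')': depth becomes 0
Maximum depth reached: 4

4


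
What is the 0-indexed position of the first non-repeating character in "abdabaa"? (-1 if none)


Input: abdabaa
Character frequencies:
  'a': 4
  'b': 2
  'd': 1
Scanning left to right for freq == 1:
  Position 0 ('a'): freq=4, skip
  Position 1 ('b'): freq=2, skip
  Position 2 ('d'): unique! => answer = 2

2


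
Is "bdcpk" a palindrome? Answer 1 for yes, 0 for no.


Input: bdcpk
Reversed: kpcdb
  Compare pos 0 ('b') with pos 4 ('k'): MISMATCH
  Compare pos 1 ('d') with pos 3 ('p'): MISMATCH
Result: not a palindrome

0


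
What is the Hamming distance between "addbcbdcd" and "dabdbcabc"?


Comparing "addbcbdcd" and "dabdbcabc" position by position:
  Position 0: 'a' vs 'd' => differ
  Position 1: 'd' vs 'a' => differ
  Position 2: 'd' vs 'b' => differ
  Position 3: 'b' vs 'd' => differ
  Position 4: 'c' vs 'b' => differ
  Position 5: 'b' vs 'c' => differ
  Position 6: 'd' vs 'a' => differ
  Position 7: 'c' vs 'b' => differ
  Position 8: 'd' vs 'c' => differ
Total differences (Hamming distance): 9

9


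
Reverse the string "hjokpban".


Input: hjokpban
Reading characters right to left:
  Position 7: 'n'
  Position 6: 'a'
  Position 5: 'b'
  Position 4: 'p'
  Position 3: 'k'
  Position 2: 'o'
  Position 1: 'j'
  Position 0: 'h'
Reversed: nabpkojh

nabpkojh


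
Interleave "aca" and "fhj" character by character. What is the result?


Interleaving "aca" and "fhj":
  Position 0: 'a' from first, 'f' from second => "af"
  Position 1: 'c' from first, 'h' from second => "ch"
  Position 2: 'a' from first, 'j' from second => "aj"
Result: afchaj

afchaj


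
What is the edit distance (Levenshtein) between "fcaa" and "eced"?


Computing edit distance: "fcaa" -> "eced"
DP table:
           e    c    e    d
      0    1    2    3    4
  f   1    1    2    3    4
  c   2    2    1    2    3
  a   3    3    2    2    3
  a   4    4    3    3    3
Edit distance = dp[4][4] = 3

3


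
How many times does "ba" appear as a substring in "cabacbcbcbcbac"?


Searching for "ba" in "cabacbcbcbcbac"
Scanning each position:
  Position 0: "ca" => no
  Position 1: "ab" => no
  Position 2: "ba" => MATCH
  Position 3: "ac" => no
  Position 4: "cb" => no
  Position 5: "bc" => no
  Position 6: "cb" => no
  Position 7: "bc" => no
  Position 8: "cb" => no
  Position 9: "bc" => no
  Position 10: "cb" => no
  Position 11: "ba" => MATCH
  Position 12: "ac" => no
Total occurrences: 2

2


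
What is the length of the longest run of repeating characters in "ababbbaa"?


Input: "ababbbaa"
Scanning for longest run:
  Position 1 ('b'): new char, reset run to 1
  Position 2 ('a'): new char, reset run to 1
  Position 3 ('b'): new char, reset run to 1
  Position 4 ('b'): continues run of 'b', length=2
  Position 5 ('b'): continues run of 'b', length=3
  Position 6 ('a'): new char, reset run to 1
  Position 7 ('a'): continues run of 'a', length=2
Longest run: 'b' with length 3

3
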